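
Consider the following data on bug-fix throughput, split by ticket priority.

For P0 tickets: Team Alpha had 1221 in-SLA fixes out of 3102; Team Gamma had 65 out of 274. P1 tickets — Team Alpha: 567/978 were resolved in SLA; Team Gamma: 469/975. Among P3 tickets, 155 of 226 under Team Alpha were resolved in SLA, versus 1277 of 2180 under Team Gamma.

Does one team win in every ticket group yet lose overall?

P0: Team Alpha 1221/3102 = 39.4%, Team Gamma 65/274 = 23.7% → Team Alpha
P1: Team Alpha 567/978 = 58.0%, Team Gamma 469/975 = 48.1% → Team Alpha
P3: Team Alpha 155/226 = 68.6%, Team Gamma 1277/2180 = 58.6% → Team Alpha
Overall: Team Alpha 1943/4306 = 45.1%, Team Gamma 1811/3429 = 52.8% → Team Gamma
Team Alpha wins each ticket group but Team Gamma wins overall — the comparison reverses. Team Alpha's tickets skew toward P0, which has a lower base rate.

Yes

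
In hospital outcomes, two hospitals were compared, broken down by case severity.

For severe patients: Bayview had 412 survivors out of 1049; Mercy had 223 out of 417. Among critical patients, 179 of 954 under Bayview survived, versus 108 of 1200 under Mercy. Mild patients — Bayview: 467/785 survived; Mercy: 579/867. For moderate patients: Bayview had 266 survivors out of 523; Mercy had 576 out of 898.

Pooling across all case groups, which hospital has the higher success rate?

Mercy

Severe: Bayview 412/1049 = 39.3%, Mercy 223/417 = 53.5% → Mercy
Critical: Bayview 179/954 = 18.8%, Mercy 108/1200 = 9.0% → Bayview
Mild: Bayview 467/785 = 59.5%, Mercy 579/867 = 66.8% → Mercy
Moderate: Bayview 266/523 = 50.9%, Mercy 576/898 = 64.1% → Mercy
Overall: Bayview 1324/3311 = 40.0%, Mercy 1486/3382 = 43.9% → Mercy
(Neither sweeps every case group, but Mercy has the higher pooled rate.)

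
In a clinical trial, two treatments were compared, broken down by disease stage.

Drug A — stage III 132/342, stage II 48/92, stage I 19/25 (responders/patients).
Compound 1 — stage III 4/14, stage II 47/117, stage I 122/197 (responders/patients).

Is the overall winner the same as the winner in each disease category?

No

Stage III: Drug A 132/342 = 38.6%, Compound 1 4/14 = 28.6% → Drug A
Stage II: Drug A 48/92 = 52.2%, Compound 1 47/117 = 40.2% → Drug A
Stage I: Drug A 19/25 = 76.0%, Compound 1 122/197 = 61.9% → Drug A
Overall: Drug A 199/459 = 43.4%, Compound 1 173/328 = 52.7% → Compound 1
Drug A wins each disease group but Compound 1 wins overall — the comparison reverses. Drug A's patients skew toward stage III, which has a lower base rate.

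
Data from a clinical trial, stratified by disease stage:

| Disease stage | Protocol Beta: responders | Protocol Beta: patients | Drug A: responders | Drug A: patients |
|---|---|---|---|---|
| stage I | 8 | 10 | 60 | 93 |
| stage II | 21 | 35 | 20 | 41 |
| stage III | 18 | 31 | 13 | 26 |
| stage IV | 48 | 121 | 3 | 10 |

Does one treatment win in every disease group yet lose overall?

Stage I: Protocol Beta 8/10 = 80.0%, Drug A 60/93 = 64.5% → Protocol Beta
Stage II: Protocol Beta 21/35 = 60.0%, Drug A 20/41 = 48.8% → Protocol Beta
Stage III: Protocol Beta 18/31 = 58.1%, Drug A 13/26 = 50.0% → Protocol Beta
Stage IV: Protocol Beta 48/121 = 39.7%, Drug A 3/10 = 30.0% → Protocol Beta
Overall: Protocol Beta 95/197 = 48.2%, Drug A 96/170 = 56.5% → Drug A
Protocol Beta wins each disease group but Drug A wins overall — the comparison reverses. Protocol Beta's patients skew toward stage IV, which has a lower base rate.

Yes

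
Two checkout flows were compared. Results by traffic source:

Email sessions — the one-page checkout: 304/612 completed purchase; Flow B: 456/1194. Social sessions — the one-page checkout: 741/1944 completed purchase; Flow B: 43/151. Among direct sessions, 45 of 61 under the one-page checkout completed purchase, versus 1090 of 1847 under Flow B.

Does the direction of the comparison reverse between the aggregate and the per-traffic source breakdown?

Email: the one-page checkout 304/612 = 49.7%, Flow B 456/1194 = 38.2% → the one-page checkout
Social: the one-page checkout 741/1944 = 38.1%, Flow B 43/151 = 28.5% → the one-page checkout
Direct: the one-page checkout 45/61 = 73.8%, Flow B 1090/1847 = 59.0% → the one-page checkout
Overall: the one-page checkout 1090/2617 = 41.7%, Flow B 1589/3192 = 49.8% → Flow B
The one-page checkout wins each traffic group but Flow B wins overall — the comparison reverses. The one-page checkout's sessions skew toward social, which has a lower base rate.

Yes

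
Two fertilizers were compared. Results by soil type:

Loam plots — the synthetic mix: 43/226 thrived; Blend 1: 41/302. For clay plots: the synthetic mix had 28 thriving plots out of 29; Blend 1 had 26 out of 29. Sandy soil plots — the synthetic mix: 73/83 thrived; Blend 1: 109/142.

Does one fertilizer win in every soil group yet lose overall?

No

Loam: the synthetic mix 43/226 = 19.0%, Blend 1 41/302 = 13.6% → the synthetic mix
Clay: the synthetic mix 28/29 = 96.6%, Blend 1 26/29 = 89.7% → the synthetic mix
Sandy soil: the synthetic mix 73/83 = 88.0%, Blend 1 109/142 = 76.8% → the synthetic mix
Overall: the synthetic mix 144/338 = 42.6%, Blend 1 176/473 = 37.2% → the synthetic mix
The synthetic mix wins overall and in every soil group — no reversal.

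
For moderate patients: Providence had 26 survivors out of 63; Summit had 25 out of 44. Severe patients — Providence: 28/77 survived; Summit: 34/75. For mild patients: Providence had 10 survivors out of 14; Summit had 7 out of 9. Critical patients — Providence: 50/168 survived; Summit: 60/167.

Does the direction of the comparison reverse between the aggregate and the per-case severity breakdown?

Moderate: Providence 26/63 = 41.3%, Summit 25/44 = 56.8% → Summit
Severe: Providence 28/77 = 36.4%, Summit 34/75 = 45.3% → Summit
Mild: Providence 10/14 = 71.4%, Summit 7/9 = 77.8% → Summit
Critical: Providence 50/168 = 29.8%, Summit 60/167 = 35.9% → Summit
Overall: Providence 114/322 = 35.4%, Summit 126/295 = 42.7% → Summit
Summit wins overall and in every case group — no reversal.

No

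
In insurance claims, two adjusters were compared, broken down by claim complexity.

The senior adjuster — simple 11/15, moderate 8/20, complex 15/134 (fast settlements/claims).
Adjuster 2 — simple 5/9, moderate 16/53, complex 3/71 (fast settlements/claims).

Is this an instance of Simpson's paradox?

Simple: the senior adjuster 11/15 = 73.3%, Adjuster 2 5/9 = 55.6% → the senior adjuster
Moderate: the senior adjuster 8/20 = 40.0%, Adjuster 2 16/53 = 30.2% → the senior adjuster
Complex: the senior adjuster 15/134 = 11.2%, Adjuster 2 3/71 = 4.2% → the senior adjuster
Overall: the senior adjuster 34/169 = 20.1%, Adjuster 2 24/133 = 18.0% → the senior adjuster
The senior adjuster wins overall and in every claim group — no reversal.

No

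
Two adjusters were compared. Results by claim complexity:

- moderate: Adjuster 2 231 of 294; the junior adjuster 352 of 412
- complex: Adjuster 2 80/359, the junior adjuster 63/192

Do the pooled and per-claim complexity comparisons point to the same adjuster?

Yes

Moderate: Adjuster 2 231/294 = 78.6%, the junior adjuster 352/412 = 85.4% → the junior adjuster
Complex: Adjuster 2 80/359 = 22.3%, the junior adjuster 63/192 = 32.8% → the junior adjuster
Overall: Adjuster 2 311/653 = 47.6%, the junior adjuster 415/604 = 68.7% → the junior adjuster
The junior adjuster wins overall and in every claim group — no reversal.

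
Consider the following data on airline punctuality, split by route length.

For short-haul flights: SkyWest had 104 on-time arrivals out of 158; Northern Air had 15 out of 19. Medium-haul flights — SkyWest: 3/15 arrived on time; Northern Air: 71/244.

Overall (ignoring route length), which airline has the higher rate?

Short-haul: SkyWest 104/158 = 65.8%, Northern Air 15/19 = 78.9% → Northern Air
Medium-haul: SkyWest 3/15 = 20.0%, Northern Air 71/244 = 29.1% → Northern Air
Overall: SkyWest 107/173 = 61.8%, Northern Air 86/263 = 32.7% → SkyWest
(Northern Air wins every route group but SkyWest wins overall — Northern Air's flights skew toward the low-rate medium-haul group.)

SkyWest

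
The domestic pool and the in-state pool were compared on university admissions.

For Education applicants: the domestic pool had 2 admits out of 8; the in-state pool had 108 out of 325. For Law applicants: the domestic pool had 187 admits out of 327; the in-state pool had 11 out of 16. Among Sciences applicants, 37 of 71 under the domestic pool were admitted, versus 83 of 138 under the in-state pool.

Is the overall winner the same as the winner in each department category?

Education: the domestic pool 2/8 = 25.0%, the in-state pool 108/325 = 33.2% → the in-state pool
Law: the domestic pool 187/327 = 57.2%, the in-state pool 11/16 = 68.8% → the in-state pool
Sciences: the domestic pool 37/71 = 52.1%, the in-state pool 83/138 = 60.1% → the in-state pool
Overall: the domestic pool 226/406 = 55.7%, the in-state pool 202/479 = 42.2% → the domestic pool
The in-state pool wins each department group but the domestic pool wins overall — the comparison reverses. The in-state pool's applicants skew toward Education, which has a lower base rate.

No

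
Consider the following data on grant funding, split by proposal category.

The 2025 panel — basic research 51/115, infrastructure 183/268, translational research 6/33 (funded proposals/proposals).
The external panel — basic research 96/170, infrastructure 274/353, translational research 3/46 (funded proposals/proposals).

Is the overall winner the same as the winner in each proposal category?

Basic research: the 2025 panel 51/115 = 44.3%, the external panel 96/170 = 56.5% → the external panel
Infrastructure: the 2025 panel 183/268 = 68.3%, the external panel 274/353 = 77.6% → the external panel
Translational research: the 2025 panel 6/33 = 18.2%, the external panel 3/46 = 6.5% → the 2025 panel
Overall: the 2025 panel 240/416 = 57.7%, the external panel 373/569 = 65.6% → the external panel
Neither sweeps: the 2025 panel wins 1 of 3 groups, the external panel wins 2. The external panel wins overall but not every group — no Simpson reversal.

No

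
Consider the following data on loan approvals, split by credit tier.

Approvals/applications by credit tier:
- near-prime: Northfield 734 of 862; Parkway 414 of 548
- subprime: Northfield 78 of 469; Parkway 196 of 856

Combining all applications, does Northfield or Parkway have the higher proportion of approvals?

Near-prime: Northfield 734/862 = 85.2%, Parkway 414/548 = 75.5% → Northfield
Subprime: Northfield 78/469 = 16.6%, Parkway 196/856 = 22.9% → Parkway
Overall: Northfield 812/1331 = 61.0%, Parkway 610/1404 = 43.4% → Northfield
(Neither sweeps every credit group, but Northfield has the higher pooled rate.)

Northfield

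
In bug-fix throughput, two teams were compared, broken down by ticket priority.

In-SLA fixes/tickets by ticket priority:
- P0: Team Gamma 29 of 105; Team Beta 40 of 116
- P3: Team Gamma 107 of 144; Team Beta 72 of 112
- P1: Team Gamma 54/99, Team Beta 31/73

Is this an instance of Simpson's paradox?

No

P0: Team Gamma 29/105 = 27.6%, Team Beta 40/116 = 34.5% → Team Beta
P3: Team Gamma 107/144 = 74.3%, Team Beta 72/112 = 64.3% → Team Gamma
P1: Team Gamma 54/99 = 54.5%, Team Beta 31/73 = 42.5% → Team Gamma
Overall: Team Gamma 190/348 = 54.6%, Team Beta 143/301 = 47.5% → Team Gamma
Neither sweeps: Team Gamma wins 2 of 3 groups, Team Beta wins 1. Team Gamma wins overall but not every group — no Simpson reversal.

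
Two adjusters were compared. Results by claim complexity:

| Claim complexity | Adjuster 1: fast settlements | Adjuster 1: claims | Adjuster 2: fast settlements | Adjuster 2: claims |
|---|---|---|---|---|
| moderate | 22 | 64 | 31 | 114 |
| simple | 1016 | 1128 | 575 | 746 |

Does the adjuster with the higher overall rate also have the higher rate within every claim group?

Yes

Moderate: Adjuster 1 22/64 = 34.4%, Adjuster 2 31/114 = 27.2% → Adjuster 1
Simple: Adjuster 1 1016/1128 = 90.1%, Adjuster 2 575/746 = 77.1% → Adjuster 1
Overall: Adjuster 1 1038/1192 = 87.1%, Adjuster 2 606/860 = 70.5% → Adjuster 1
Adjuster 1 wins overall and in every claim group — no reversal.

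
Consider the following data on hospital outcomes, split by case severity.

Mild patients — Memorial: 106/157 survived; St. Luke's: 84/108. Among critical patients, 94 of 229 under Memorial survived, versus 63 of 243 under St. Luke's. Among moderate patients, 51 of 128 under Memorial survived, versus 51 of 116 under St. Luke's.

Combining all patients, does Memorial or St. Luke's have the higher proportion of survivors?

Memorial

Mild: Memorial 106/157 = 67.5%, St. Luke's 84/108 = 77.8% → St. Luke's
Critical: Memorial 94/229 = 41.0%, St. Luke's 63/243 = 25.9% → Memorial
Moderate: Memorial 51/128 = 39.8%, St. Luke's 51/116 = 44.0% → St. Luke's
Overall: Memorial 251/514 = 48.8%, St. Luke's 198/467 = 42.4% → Memorial
(Neither sweeps every case group, but Memorial has the higher pooled rate.)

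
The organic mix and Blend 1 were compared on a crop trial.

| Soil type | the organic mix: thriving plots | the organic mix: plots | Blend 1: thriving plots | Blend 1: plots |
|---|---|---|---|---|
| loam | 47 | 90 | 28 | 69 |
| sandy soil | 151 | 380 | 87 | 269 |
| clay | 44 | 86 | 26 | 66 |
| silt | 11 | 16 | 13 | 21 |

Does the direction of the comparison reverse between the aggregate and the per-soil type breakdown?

Loam: the organic mix 47/90 = 52.2%, Blend 1 28/69 = 40.6% → the organic mix
Sandy soil: the organic mix 151/380 = 39.7%, Blend 1 87/269 = 32.3% → the organic mix
Clay: the organic mix 44/86 = 51.2%, Blend 1 26/66 = 39.4% → the organic mix
Silt: the organic mix 11/16 = 68.8%, Blend 1 13/21 = 61.9% → the organic mix
Overall: the organic mix 253/572 = 44.2%, Blend 1 154/425 = 36.2% → the organic mix
The organic mix wins overall and in every soil group — no reversal.

No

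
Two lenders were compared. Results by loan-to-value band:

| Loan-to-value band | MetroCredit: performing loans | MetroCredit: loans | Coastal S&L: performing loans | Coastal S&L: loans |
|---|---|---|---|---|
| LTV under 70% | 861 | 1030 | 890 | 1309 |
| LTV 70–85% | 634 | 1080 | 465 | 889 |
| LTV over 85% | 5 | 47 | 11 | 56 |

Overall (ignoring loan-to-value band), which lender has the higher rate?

LTV under 70%: MetroCredit 861/1030 = 83.6%, Coastal S&L 890/1309 = 68.0% → MetroCredit
LTV 70–85%: MetroCredit 634/1080 = 58.7%, Coastal S&L 465/889 = 52.3% → MetroCredit
LTV over 85%: MetroCredit 5/47 = 10.6%, Coastal S&L 11/56 = 19.6% → Coastal S&L
Overall: MetroCredit 1500/2157 = 69.5%, Coastal S&L 1366/2254 = 60.6% → MetroCredit
(Neither sweeps every loan-to-value group, but MetroCredit has the higher pooled rate.)

MetroCredit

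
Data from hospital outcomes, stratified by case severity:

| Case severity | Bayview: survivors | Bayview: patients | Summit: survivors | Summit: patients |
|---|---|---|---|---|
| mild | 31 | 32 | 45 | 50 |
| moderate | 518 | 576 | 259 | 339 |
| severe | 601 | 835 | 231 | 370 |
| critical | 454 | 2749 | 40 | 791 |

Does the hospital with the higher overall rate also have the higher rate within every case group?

Yes

Mild: Bayview 31/32 = 96.9%, Summit 45/50 = 90.0% → Bayview
Moderate: Bayview 518/576 = 89.9%, Summit 259/339 = 76.4% → Bayview
Severe: Bayview 601/835 = 72.0%, Summit 231/370 = 62.4% → Bayview
Critical: Bayview 454/2749 = 16.5%, Summit 40/791 = 5.1% → Bayview
Overall: Bayview 1604/4192 = 38.3%, Summit 575/1550 = 37.1% → Bayview
Bayview wins overall and in every case group — no reversal.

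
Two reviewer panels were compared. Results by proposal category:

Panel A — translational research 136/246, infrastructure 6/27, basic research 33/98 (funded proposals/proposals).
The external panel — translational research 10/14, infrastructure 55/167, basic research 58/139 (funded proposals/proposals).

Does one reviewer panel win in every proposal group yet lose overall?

Translational research: Panel A 136/246 = 55.3%, the external panel 10/14 = 71.4% → the external panel
Infrastructure: Panel A 6/27 = 22.2%, the external panel 55/167 = 32.9% → the external panel
Basic research: Panel A 33/98 = 33.7%, the external panel 58/139 = 41.7% → the external panel
Overall: Panel A 175/371 = 47.2%, the external panel 123/320 = 38.4% → Panel A
The external panel wins each proposal group but Panel A wins overall — the comparison reverses. The external panel's proposals skew toward infrastructure, which has a lower base rate.

Yes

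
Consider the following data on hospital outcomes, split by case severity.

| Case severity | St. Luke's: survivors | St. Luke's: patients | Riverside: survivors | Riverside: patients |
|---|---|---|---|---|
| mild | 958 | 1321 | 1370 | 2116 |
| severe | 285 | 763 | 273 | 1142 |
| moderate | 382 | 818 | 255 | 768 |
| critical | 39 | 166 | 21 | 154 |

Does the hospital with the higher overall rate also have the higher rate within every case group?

Yes

Mild: St. Luke's 958/1321 = 72.5%, Riverside 1370/2116 = 64.7% → St. Luke's
Severe: St. Luke's 285/763 = 37.4%, Riverside 273/1142 = 23.9% → St. Luke's
Moderate: St. Luke's 382/818 = 46.7%, Riverside 255/768 = 33.2% → St. Luke's
Critical: St. Luke's 39/166 = 23.5%, Riverside 21/154 = 13.6% → St. Luke's
Overall: St. Luke's 1664/3068 = 54.2%, Riverside 1919/4180 = 45.9% → St. Luke's
St. Luke's wins overall and in every case group — no reversal.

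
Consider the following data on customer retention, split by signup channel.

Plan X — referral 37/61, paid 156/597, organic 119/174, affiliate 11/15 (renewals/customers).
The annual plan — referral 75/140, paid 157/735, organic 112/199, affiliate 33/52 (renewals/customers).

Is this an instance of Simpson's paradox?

Referral: Plan X 37/61 = 60.7%, the annual plan 75/140 = 53.6% → Plan X
Paid: Plan X 156/597 = 26.1%, the annual plan 157/735 = 21.4% → Plan X
Organic: Plan X 119/174 = 68.4%, the annual plan 112/199 = 56.3% → Plan X
Affiliate: Plan X 11/15 = 73.3%, the annual plan 33/52 = 63.5% → Plan X
Overall: Plan X 323/847 = 38.1%, the annual plan 377/1126 = 33.5% → Plan X
Plan X wins overall and in every signup group — no reversal.

No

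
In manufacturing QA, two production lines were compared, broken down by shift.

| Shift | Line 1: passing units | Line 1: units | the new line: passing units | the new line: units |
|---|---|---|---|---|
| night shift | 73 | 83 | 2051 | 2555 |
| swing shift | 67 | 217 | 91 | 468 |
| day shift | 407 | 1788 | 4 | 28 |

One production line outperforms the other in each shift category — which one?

Night shift: Line 1 73/83 = 88.0%, the new line 2051/2555 = 80.3% → Line 1
Swing shift: Line 1 67/217 = 30.9%, the new line 91/468 = 19.4% → Line 1
Day shift: Line 1 407/1788 = 22.8%, the new line 4/28 = 14.3% → Line 1
Line 1 has the higher rate in all 3 groups.

Line 1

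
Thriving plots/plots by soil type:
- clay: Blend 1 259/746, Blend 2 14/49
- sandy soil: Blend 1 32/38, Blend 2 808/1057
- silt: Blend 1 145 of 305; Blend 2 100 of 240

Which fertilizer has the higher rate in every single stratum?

Clay: Blend 1 259/746 = 34.7%, Blend 2 14/49 = 28.6% → Blend 1
Sandy soil: Blend 1 32/38 = 84.2%, Blend 2 808/1057 = 76.4% → Blend 1
Silt: Blend 1 145/305 = 47.5%, Blend 2 100/240 = 41.7% → Blend 1
Blend 1 has the higher rate in all 3 groups.

Blend 1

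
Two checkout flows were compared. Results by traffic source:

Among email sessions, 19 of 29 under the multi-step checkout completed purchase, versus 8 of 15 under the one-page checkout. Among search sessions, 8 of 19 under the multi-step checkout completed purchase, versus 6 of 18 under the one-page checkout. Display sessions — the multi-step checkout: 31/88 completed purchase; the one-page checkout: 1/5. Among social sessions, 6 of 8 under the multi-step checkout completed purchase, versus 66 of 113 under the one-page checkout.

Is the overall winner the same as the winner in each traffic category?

Email: the multi-step checkout 19/29 = 65.5%, the one-page checkout 8/15 = 53.3% → the multi-step checkout
Search: the multi-step checkout 8/19 = 42.1%, the one-page checkout 6/18 = 33.3% → the multi-step checkout
Display: the multi-step checkout 31/88 = 35.2%, the one-page checkout 1/5 = 20.0% → the multi-step checkout
Social: the multi-step checkout 6/8 = 75.0%, the one-page checkout 66/113 = 58.4% → the multi-step checkout
Overall: the multi-step checkout 64/144 = 44.4%, the one-page checkout 81/151 = 53.6% → the one-page checkout
The multi-step checkout wins each traffic group but the one-page checkout wins overall — the comparison reverses. The multi-step checkout's sessions skew toward display, which has a lower base rate.

No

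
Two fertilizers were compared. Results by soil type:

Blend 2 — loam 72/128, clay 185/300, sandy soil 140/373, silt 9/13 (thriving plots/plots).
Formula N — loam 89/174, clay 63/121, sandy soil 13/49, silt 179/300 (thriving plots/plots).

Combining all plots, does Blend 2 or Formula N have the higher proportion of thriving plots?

Loam: Blend 2 72/128 = 56.2%, Formula N 89/174 = 51.1% → Blend 2
Clay: Blend 2 185/300 = 61.7%, Formula N 63/121 = 52.1% → Blend 2
Sandy soil: Blend 2 140/373 = 37.5%, Formula N 13/49 = 26.5% → Blend 2
Silt: Blend 2 9/13 = 69.2%, Formula N 179/300 = 59.7% → Blend 2
Overall: Blend 2 406/814 = 49.9%, Formula N 344/644 = 53.4% → Formula N
(Blend 2 wins every soil group but Formula N wins overall — Blend 2's plots skew toward the low-rate sandy soil group.)

Formula N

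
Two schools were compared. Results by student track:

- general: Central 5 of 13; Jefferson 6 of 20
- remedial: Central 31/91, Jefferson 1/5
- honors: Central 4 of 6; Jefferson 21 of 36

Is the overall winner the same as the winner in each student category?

General: Central 5/13 = 38.5%, Jefferson 6/20 = 30.0% → Central
Remedial: Central 31/91 = 34.1%, Jefferson 1/5 = 20.0% → Central
Honors: Central 4/6 = 66.7%, Jefferson 21/36 = 58.3% → Central
Overall: Central 40/110 = 36.4%, Jefferson 28/61 = 45.9% → Jefferson
Central wins each student group but Jefferson wins overall — the comparison reverses. Central's students skew toward remedial, which has a lower base rate.

No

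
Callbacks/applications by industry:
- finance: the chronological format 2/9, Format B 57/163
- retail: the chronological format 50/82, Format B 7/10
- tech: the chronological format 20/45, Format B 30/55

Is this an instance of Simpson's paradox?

Yes

Finance: the chronological format 2/9 = 22.2%, Format B 57/163 = 35.0% → Format B
Retail: the chronological format 50/82 = 61.0%, Format B 7/10 = 70.0% → Format B
Tech: the chronological format 20/45 = 44.4%, Format B 30/55 = 54.5% → Format B
Overall: the chronological format 72/136 = 52.9%, Format B 94/228 = 41.2% → the chronological format
Format B wins each industry group but the chronological format wins overall — the comparison reverses. Format B's applications skew toward finance, which has a lower base rate.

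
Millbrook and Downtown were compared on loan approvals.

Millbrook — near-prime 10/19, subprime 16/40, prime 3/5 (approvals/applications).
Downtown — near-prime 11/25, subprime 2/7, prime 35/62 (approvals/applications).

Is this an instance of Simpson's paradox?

Yes

Near-prime: Millbrook 10/19 = 52.6%, Downtown 11/25 = 44.0% → Millbrook
Subprime: Millbrook 16/40 = 40.0%, Downtown 2/7 = 28.6% → Millbrook
Prime: Millbrook 3/5 = 60.0%, Downtown 35/62 = 56.5% → Millbrook
Overall: Millbrook 29/64 = 45.3%, Downtown 48/94 = 51.1% → Downtown
Millbrook wins each credit group but Downtown wins overall — the comparison reverses. Millbrook's applications skew toward subprime, which has a lower base rate.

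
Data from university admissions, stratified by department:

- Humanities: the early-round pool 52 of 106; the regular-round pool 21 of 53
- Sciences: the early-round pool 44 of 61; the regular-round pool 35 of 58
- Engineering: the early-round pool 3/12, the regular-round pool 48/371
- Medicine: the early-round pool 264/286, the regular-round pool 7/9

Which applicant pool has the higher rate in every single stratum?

the early-round pool

Humanities: the early-round pool 52/106 = 49.1%, the regular-round pool 21/53 = 39.6% → the early-round pool
Sciences: the early-round pool 44/61 = 72.1%, the regular-round pool 35/58 = 60.3% → the early-round pool
Engineering: the early-round pool 3/12 = 25.0%, the regular-round pool 48/371 = 12.9% → the early-round pool
Medicine: the early-round pool 264/286 = 92.3%, the regular-round pool 7/9 = 77.8% → the early-round pool
The early-round pool has the higher rate in all 4 groups.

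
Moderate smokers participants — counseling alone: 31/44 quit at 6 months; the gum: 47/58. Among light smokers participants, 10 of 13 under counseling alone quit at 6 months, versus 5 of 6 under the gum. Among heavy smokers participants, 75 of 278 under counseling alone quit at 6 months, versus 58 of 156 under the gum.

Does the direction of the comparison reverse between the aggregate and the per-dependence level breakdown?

No

Moderate smokers: counseling alone 31/44 = 70.5%, the gum 47/58 = 81.0% → the gum
Light smokers: counseling alone 10/13 = 76.9%, the gum 5/6 = 83.3% → the gum
Heavy smokers: counseling alone 75/278 = 27.0%, the gum 58/156 = 37.2% → the gum
Overall: counseling alone 116/335 = 34.6%, the gum 110/220 = 50.0% → the gum
The gum wins overall and in every dependence group — no reversal.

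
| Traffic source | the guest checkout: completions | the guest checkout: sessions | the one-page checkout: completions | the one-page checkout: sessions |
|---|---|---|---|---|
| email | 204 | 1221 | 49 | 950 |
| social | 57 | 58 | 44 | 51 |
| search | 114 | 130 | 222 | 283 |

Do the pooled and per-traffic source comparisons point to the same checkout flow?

Yes

Email: the guest checkout 204/1221 = 16.7%, the one-page checkout 49/950 = 5.2% → the guest checkout
Social: the guest checkout 57/58 = 98.3%, the one-page checkout 44/51 = 86.3% → the guest checkout
Search: the guest checkout 114/130 = 87.7%, the one-page checkout 222/283 = 78.4% → the guest checkout
Overall: the guest checkout 375/1409 = 26.6%, the one-page checkout 315/1284 = 24.5% → the guest checkout
The guest checkout wins overall and in every traffic group — no reversal.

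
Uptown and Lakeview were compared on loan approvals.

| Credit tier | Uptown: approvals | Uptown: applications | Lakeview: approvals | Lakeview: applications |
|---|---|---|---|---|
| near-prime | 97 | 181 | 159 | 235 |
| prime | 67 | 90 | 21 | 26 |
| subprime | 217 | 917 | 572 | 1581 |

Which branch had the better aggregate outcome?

Lakeview

Near-prime: Uptown 97/181 = 53.6%, Lakeview 159/235 = 67.7% → Lakeview
Prime: Uptown 67/90 = 74.4%, Lakeview 21/26 = 80.8% → Lakeview
Subprime: Uptown 217/917 = 23.7%, Lakeview 572/1581 = 36.2% → Lakeview
Overall: Uptown 381/1188 = 32.1%, Lakeview 752/1842 = 40.8% → Lakeview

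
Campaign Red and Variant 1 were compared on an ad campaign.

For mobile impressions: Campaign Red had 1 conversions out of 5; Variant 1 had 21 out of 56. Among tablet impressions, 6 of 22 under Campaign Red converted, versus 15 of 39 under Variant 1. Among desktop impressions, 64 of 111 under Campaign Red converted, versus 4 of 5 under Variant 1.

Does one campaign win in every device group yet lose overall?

Mobile: Campaign Red 1/5 = 20.0%, Variant 1 21/56 = 37.5% → Variant 1
Tablet: Campaign Red 6/22 = 27.3%, Variant 1 15/39 = 38.5% → Variant 1
Desktop: Campaign Red 64/111 = 57.7%, Variant 1 4/5 = 80.0% → Variant 1
Overall: Campaign Red 71/138 = 51.4%, Variant 1 40/100 = 40.0% → Campaign Red
Variant 1 wins each device group but Campaign Red wins overall — the comparison reverses. Variant 1's impressions skew toward mobile, which has a lower base rate.

Yes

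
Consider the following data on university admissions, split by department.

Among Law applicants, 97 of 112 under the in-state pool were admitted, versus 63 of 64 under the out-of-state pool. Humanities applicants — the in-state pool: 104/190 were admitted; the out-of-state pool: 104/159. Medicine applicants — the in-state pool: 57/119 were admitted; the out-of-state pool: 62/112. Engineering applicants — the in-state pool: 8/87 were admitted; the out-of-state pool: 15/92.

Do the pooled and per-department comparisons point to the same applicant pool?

Law: the in-state pool 97/112 = 86.6%, the out-of-state pool 63/64 = 98.4% → the out-of-state pool
Humanities: the in-state pool 104/190 = 54.7%, the out-of-state pool 104/159 = 65.4% → the out-of-state pool
Medicine: the in-state pool 57/119 = 47.9%, the out-of-state pool 62/112 = 55.4% → the out-of-state pool
Engineering: the in-state pool 8/87 = 9.2%, the out-of-state pool 15/92 = 16.3% → the out-of-state pool
Overall: the in-state pool 266/508 = 52.4%, the out-of-state pool 244/427 = 57.1% → the out-of-state pool
The out-of-state pool wins overall and in every department group — no reversal.

Yes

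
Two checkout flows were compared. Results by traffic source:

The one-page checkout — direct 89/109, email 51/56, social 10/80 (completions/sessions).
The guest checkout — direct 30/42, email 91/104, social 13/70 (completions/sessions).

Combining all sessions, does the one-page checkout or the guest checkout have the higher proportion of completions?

the guest checkout

Direct: the one-page checkout 89/109 = 81.7%, the guest checkout 30/42 = 71.4% → the one-page checkout
Email: the one-page checkout 51/56 = 91.1%, the guest checkout 91/104 = 87.5% → the one-page checkout
Social: the one-page checkout 10/80 = 12.5%, the guest checkout 13/70 = 18.6% → the guest checkout
Overall: the one-page checkout 150/245 = 61.2%, the guest checkout 134/216 = 62.0% → the guest checkout
(Neither sweeps every traffic group, but the guest checkout has the higher pooled rate.)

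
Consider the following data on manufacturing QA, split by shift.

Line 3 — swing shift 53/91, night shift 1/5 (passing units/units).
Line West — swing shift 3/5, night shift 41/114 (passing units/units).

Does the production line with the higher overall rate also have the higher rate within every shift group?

No

Swing shift: Line 3 53/91 = 58.2%, Line West 3/5 = 60.0% → Line West
Night shift: Line 3 1/5 = 20.0%, Line West 41/114 = 36.0% → Line West
Overall: Line 3 54/96 = 56.2%, Line West 44/119 = 37.0% → Line 3
Line West wins each shift group but Line 3 wins overall — the comparison reverses. Line West's units skew toward night shift, which has a lower base rate.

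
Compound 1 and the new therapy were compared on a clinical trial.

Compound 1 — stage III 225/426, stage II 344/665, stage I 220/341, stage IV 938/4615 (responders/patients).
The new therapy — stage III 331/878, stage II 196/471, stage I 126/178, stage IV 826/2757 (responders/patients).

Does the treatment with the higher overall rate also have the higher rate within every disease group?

Stage III: Compound 1 225/426 = 52.8%, the new therapy 331/878 = 37.7% → Compound 1
Stage II: Compound 1 344/665 = 51.7%, the new therapy 196/471 = 41.6% → Compound 1
Stage I: Compound 1 220/341 = 64.5%, the new therapy 126/178 = 70.8% → the new therapy
Stage IV: Compound 1 938/4615 = 20.3%, the new therapy 826/2757 = 30.0% → the new therapy
Overall: Compound 1 1727/6047 = 28.6%, the new therapy 1479/4284 = 34.5% → the new therapy
Neither sweeps: Compound 1 wins 2 of 4 groups, the new therapy wins 2. The new therapy wins overall but not every group — no Simpson reversal.

No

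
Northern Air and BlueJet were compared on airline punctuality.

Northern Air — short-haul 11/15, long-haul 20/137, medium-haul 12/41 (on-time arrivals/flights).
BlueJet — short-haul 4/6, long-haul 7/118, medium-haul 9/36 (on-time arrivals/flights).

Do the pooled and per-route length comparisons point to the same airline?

Yes

Short-haul: Northern Air 11/15 = 73.3%, BlueJet 4/6 = 66.7% → Northern Air
Long-haul: Northern Air 20/137 = 14.6%, BlueJet 7/118 = 5.9% → Northern Air
Medium-haul: Northern Air 12/41 = 29.3%, BlueJet 9/36 = 25.0% → Northern Air
Overall: Northern Air 43/193 = 22.3%, BlueJet 20/160 = 12.5% → Northern Air
Northern Air wins overall and in every route group — no reversal.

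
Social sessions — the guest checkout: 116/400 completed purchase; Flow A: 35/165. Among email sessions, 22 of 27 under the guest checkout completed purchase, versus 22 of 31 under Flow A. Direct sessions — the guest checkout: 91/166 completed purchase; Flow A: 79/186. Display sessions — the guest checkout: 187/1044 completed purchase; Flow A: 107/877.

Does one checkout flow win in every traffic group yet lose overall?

Social: the guest checkout 116/400 = 29.0%, Flow A 35/165 = 21.2% → the guest checkout
Email: the guest checkout 22/27 = 81.5%, Flow A 22/31 = 71.0% → the guest checkout
Direct: the guest checkout 91/166 = 54.8%, Flow A 79/186 = 42.5% → the guest checkout
Display: the guest checkout 187/1044 = 17.9%, Flow A 107/877 = 12.2% → the guest checkout
Overall: the guest checkout 416/1637 = 25.4%, Flow A 243/1259 = 19.3% → the guest checkout
The guest checkout wins overall and in every traffic group — no reversal.

No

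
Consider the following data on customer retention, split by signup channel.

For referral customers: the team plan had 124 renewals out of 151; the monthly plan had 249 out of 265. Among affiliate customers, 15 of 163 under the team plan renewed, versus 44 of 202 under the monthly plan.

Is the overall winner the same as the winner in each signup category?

Referral: the team plan 124/151 = 82.1%, the monthly plan 249/265 = 94.0% → the monthly plan
Affiliate: the team plan 15/163 = 9.2%, the monthly plan 44/202 = 21.8% → the monthly plan
Overall: the team plan 139/314 = 44.3%, the monthly plan 293/467 = 62.7% → the monthly plan
The monthly plan wins overall and in every signup group — no reversal.

Yes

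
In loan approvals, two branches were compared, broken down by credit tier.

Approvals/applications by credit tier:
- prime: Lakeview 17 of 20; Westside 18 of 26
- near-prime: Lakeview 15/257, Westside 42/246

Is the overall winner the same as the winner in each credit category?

Prime: Lakeview 17/20 = 85.0%, Westside 18/26 = 69.2% → Lakeview
Near-prime: Lakeview 15/257 = 5.8%, Westside 42/246 = 17.1% → Westside
Overall: Lakeview 32/277 = 11.6%, Westside 60/272 = 22.1% → Westside
Neither sweeps: Lakeview wins 1 of 2 groups, Westside wins 1. Westside wins overall but not every group — no Simpson reversal.

No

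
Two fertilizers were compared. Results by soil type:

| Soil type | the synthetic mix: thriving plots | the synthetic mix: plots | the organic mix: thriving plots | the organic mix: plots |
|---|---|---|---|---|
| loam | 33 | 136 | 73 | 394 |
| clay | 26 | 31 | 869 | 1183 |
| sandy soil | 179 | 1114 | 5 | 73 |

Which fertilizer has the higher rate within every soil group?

Loam: the synthetic mix 33/136 = 24.3%, the organic mix 73/394 = 18.5% → the synthetic mix
Clay: the synthetic mix 26/31 = 83.9%, the organic mix 869/1183 = 73.5% → the synthetic mix
Sandy soil: the synthetic mix 179/1114 = 16.1%, the organic mix 5/73 = 6.8% → the synthetic mix
The synthetic mix has the higher rate in all 3 groups.

the synthetic mix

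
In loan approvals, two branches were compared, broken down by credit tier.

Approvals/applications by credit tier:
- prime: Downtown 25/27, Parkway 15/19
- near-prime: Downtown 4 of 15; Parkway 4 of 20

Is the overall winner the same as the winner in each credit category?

Prime: Downtown 25/27 = 92.6%, Parkway 15/19 = 78.9% → Downtown
Near-prime: Downtown 4/15 = 26.7%, Parkway 4/20 = 20.0% → Downtown
Overall: Downtown 29/42 = 69.0%, Parkway 19/39 = 48.7% → Downtown
Downtown wins overall and in every credit group — no reversal.

Yes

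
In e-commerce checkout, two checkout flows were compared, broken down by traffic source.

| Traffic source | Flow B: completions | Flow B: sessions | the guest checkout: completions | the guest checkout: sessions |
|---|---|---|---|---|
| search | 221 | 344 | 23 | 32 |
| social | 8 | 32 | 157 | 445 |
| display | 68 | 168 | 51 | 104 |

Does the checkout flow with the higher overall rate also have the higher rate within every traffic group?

No

Search: Flow B 221/344 = 64.2%, the guest checkout 23/32 = 71.9% → the guest checkout
Social: Flow B 8/32 = 25.0%, the guest checkout 157/445 = 35.3% → the guest checkout
Display: Flow B 68/168 = 40.5%, the guest checkout 51/104 = 49.0% → the guest checkout
Overall: Flow B 297/544 = 54.6%, the guest checkout 231/581 = 39.8% → Flow B
The guest checkout wins each traffic group but Flow B wins overall — the comparison reverses. The guest checkout's sessions skew toward social, which has a lower base rate.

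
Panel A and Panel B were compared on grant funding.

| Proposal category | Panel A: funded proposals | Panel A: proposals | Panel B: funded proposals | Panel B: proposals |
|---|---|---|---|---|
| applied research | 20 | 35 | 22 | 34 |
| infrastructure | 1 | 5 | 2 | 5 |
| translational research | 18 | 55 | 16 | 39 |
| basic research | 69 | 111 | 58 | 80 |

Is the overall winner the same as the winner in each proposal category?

Yes

Applied research: Panel A 20/35 = 57.1%, Panel B 22/34 = 64.7% → Panel B
Infrastructure: Panel A 1/5 = 20.0%, Panel B 2/5 = 40.0% → Panel B
Translational research: Panel A 18/55 = 32.7%, Panel B 16/39 = 41.0% → Panel B
Basic research: Panel A 69/111 = 62.2%, Panel B 58/80 = 72.5% → Panel B
Overall: Panel A 108/206 = 52.4%, Panel B 98/158 = 62.0% → Panel B
Panel B wins overall and in every proposal group — no reversal.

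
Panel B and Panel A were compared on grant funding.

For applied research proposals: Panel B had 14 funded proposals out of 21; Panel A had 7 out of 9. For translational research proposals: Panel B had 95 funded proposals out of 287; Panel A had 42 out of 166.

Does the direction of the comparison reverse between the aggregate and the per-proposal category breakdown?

Applied research: Panel B 14/21 = 66.7%, Panel A 7/9 = 77.8% → Panel A
Translational research: Panel B 95/287 = 33.1%, Panel A 42/166 = 25.3% → Panel B
Overall: Panel B 109/308 = 35.4%, Panel A 49/175 = 28.0% → Panel B
Neither sweeps: Panel B wins 1 of 2 groups, Panel A wins 1. Panel B wins overall but not every group — no Simpson reversal.

No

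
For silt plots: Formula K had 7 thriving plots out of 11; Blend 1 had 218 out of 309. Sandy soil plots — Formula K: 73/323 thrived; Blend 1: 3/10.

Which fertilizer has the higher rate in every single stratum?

Blend 1

Silt: Formula K 7/11 = 63.6%, Blend 1 218/309 = 70.6% → Blend 1
Sandy soil: Formula K 73/323 = 22.6%, Blend 1 3/10 = 30.0% → Blend 1
Blend 1 has the higher rate in both groups.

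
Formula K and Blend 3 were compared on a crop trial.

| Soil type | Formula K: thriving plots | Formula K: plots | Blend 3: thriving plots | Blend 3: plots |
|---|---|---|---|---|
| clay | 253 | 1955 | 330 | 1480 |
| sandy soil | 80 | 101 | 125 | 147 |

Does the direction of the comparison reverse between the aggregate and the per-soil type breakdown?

Clay: Formula K 253/1955 = 12.9%, Blend 3 330/1480 = 22.3% → Blend 3
Sandy soil: Formula K 80/101 = 79.2%, Blend 3 125/147 = 85.0% → Blend 3
Overall: Formula K 333/2056 = 16.2%, Blend 3 455/1627 = 28.0% → Blend 3
Blend 3 wins overall and in every soil group — no reversal.

No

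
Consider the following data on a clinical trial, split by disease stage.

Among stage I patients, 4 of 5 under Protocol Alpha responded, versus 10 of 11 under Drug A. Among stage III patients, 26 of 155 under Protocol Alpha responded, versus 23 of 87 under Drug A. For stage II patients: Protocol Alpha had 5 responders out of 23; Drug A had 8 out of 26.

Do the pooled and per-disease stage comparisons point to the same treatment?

Stage I: Protocol Alpha 4/5 = 80.0%, Drug A 10/11 = 90.9% → Drug A
Stage III: Protocol Alpha 26/155 = 16.8%, Drug A 23/87 = 26.4% → Drug A
Stage II: Protocol Alpha 5/23 = 21.7%, Drug A 8/26 = 30.8% → Drug A
Overall: Protocol Alpha 35/183 = 19.1%, Drug A 41/124 = 33.1% → Drug A
Drug A wins overall and in every disease group — no reversal.

Yes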